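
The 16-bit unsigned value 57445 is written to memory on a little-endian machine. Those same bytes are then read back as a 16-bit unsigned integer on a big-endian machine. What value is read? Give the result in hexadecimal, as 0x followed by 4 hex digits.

0x65E0

57445 in 16-bit hexadecimal is 0xE065.
Stored little-endian, the bytes at ascending addresses are 65 E0.
Read back as big-endian, the last byte is least significant, giving 0x65E0.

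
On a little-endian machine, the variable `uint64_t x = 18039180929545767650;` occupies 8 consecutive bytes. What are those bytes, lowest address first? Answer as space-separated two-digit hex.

E2 8A 93 D0 7A 0B 58 FA

18039180929545767650 in hexadecimal, padded to 64 bits, is 0xFA580B7AD0938AE2.
Split into bytes (most-significant first): FA 58 0B 7A D0 93 8A E2.
Little-endian stores the least-significant byte at the lowest address.
So at ascending addresses the bytes are E2 8A 93 D0 7A 0B 58 FA.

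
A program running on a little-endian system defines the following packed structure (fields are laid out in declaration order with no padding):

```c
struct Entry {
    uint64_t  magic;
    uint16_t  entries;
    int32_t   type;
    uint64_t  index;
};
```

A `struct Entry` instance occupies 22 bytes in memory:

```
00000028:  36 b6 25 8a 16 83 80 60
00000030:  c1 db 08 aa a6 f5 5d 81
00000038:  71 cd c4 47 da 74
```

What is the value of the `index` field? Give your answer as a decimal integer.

8420121363908493661

`index` follows `magic` (8 B), `entries` (2 B), `type` (4 B), so it starts at offset 8 + 2 + 4 = 14 and occupies 8 bytes.
Bytes at offsets 14..21: 5D 81 71 CD C4 47 DA 74.
In little-endian order the low byte comes first in memory.
Reassemble most-significant byte first: 74 DA 47 C4 CD 71 81 5D → 0x74DA47C4CD71815D.
0x74DA47C4CD71815D = 8420121363908493661.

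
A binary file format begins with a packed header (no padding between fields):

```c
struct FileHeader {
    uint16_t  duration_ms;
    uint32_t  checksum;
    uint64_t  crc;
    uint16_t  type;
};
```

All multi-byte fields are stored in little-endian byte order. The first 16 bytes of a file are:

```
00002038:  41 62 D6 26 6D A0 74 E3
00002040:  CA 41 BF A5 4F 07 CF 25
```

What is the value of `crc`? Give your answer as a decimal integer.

526821922286789492

`crc` follows `duration_ms` (2 B), `checksum` (4 B), so it starts at offset 2 + 4 = 6 and occupies 8 bytes.
Bytes at offsets 6..13: 74 E3 CA 41 BF A5 4F 07.
Little-endian stores the least-significant byte at the lowest address.
Reassemble most-significant byte first: 07 4F A5 BF 41 CA E3 74 → 0x074FA5BF41CAE374.
0x074FA5BF41CAE374 = 526821922286789492.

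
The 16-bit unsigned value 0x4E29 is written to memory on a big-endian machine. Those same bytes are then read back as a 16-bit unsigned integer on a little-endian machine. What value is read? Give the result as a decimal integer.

10574

Stored big-endian, the bytes at ascending addresses are 4E 29.
Read back as little-endian, the first byte is least significant, giving 0x294E.
0x294E = 10574.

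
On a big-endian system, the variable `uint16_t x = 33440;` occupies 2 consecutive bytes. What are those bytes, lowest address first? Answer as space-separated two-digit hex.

82 A0

33440 in hexadecimal, padded to 16 bits, is 0x82A0.
Split into bytes (most-significant first): 82 A0.
In big-endian order the high byte comes first in memory.
So the memory order matches the most-significant-first order: 82 A0.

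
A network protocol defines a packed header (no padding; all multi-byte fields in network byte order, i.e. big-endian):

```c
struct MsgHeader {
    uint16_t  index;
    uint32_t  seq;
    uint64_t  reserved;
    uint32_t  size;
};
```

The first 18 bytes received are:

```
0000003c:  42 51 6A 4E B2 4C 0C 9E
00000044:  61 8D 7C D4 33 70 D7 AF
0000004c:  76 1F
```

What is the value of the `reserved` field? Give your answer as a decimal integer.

909271435087983472

`reserved` follows `index` (2 B), `seq` (4 B), so it starts at offset 2 + 4 = 6 and occupies 8 bytes.
Bytes at offsets 6..13: 0C 9E 61 8D 7C D4 33 70.
Big-endian: lowest address holds the most-significant byte.
The bytes are already most-significant first: 0x0C9E618D7CD43370.
0x0C9E618D7CD43370 = 909271435087983472.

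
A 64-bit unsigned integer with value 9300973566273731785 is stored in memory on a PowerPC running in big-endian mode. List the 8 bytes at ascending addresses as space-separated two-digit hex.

9300973566273731785 in hexadecimal, padded to 64 bits, is 0x8113B22E0B0B3CC9.
Split into bytes (most-significant first): 81 13 B2 2E 0B 0B 3C C9.
Big-endian stores the most-significant byte at the lowest address.
So the memory order matches the most-significant-first order: 81 13 B2 2E 0B 0B 3C C9.

81 13 B2 2E 0B 0B 3C C9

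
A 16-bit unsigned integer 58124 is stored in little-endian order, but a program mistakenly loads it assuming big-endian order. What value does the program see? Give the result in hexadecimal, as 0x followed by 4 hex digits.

58124 in 16-bit hexadecimal is 0xE30C.
Stored little-endian, the bytes at ascending addresses are 0C E3.
Read back as big-endian, the last byte is least significant, giving 0x0CE3.

0x0CE3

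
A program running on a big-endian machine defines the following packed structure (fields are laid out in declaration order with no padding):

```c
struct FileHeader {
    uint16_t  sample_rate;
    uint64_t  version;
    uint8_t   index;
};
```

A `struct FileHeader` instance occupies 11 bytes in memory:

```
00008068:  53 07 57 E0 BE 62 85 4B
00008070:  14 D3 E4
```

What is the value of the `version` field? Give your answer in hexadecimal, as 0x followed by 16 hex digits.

`version` follows `sample_rate` (2 bytes), so it starts at byte offset 2 and occupies 8 bytes.
Bytes at offsets 2..9: 57 E0 BE 62 85 4B 14 D3.
In big-endian order the high byte comes first in memory.
The bytes are already most-significant first: 0x57E0BE62854B14D3.

0x57E0BE62854B14D3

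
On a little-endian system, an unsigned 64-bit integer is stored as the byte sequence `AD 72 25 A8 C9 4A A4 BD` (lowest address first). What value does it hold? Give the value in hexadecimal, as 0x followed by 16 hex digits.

0xBDA44AC9A82572AD

In little-endian order the low byte comes first in memory.
Reassemble most-significant byte first: BD A4 4A C9 A8 25 72 AD → 0xBDA44AC9A82572AD.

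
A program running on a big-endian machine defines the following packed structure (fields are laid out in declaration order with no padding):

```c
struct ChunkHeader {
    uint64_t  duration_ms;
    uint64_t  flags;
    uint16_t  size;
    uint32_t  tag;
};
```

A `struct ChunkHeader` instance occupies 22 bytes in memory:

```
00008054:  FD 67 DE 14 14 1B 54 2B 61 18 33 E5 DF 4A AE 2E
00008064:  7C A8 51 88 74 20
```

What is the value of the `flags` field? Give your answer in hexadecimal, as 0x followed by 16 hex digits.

0x611833E5DF4AAE2E

`flags` follows `duration_ms` (8 bytes), so it starts at byte offset 8 and occupies 8 bytes.
Bytes at offsets 8..15: 61 18 33 E5 DF 4A AE 2E.
In big-endian order the high byte comes first in memory.
The bytes are already most-significant first: 0x611833E5DF4AAE2E.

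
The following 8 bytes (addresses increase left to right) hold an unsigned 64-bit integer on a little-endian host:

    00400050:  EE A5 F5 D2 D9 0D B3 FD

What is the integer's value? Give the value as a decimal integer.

18280970541625353710

In little-endian order the low byte comes first in memory.
Reassemble most-significant byte first: FD B3 0D D9 D2 F5 A5 EE → 0xFDB30DD9D2F5A5EE.
0xFDB30DD9D2F5A5EE = 18280970541625353710.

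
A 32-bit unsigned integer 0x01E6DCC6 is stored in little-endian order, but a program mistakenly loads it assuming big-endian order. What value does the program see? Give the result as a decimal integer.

3336365569

Stored little-endian, the bytes at ascending addresses are C6 DC E6 01.
Read back as big-endian, the last byte is least significant, giving 0xC6DCE601.
0xC6DCE601 = 3336365569.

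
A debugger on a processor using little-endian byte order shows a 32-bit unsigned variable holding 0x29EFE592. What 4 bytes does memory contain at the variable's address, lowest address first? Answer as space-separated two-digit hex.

92 E5 EF 29

Split into bytes (most-significant first): 29 EF E5 92.
Little-endian stores the least-significant byte at the lowest address.
So at ascending addresses the bytes are 92 E5 EF 29.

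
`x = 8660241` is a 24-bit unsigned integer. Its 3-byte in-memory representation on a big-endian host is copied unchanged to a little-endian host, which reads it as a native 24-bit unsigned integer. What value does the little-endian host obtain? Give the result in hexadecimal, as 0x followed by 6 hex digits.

0x112584

8660241 in 24-bit hexadecimal is 0x842511.
Stored big-endian, the bytes at ascending addresses are 84 25 11.
Read back as little-endian, the first byte is least significant, giving 0x112584.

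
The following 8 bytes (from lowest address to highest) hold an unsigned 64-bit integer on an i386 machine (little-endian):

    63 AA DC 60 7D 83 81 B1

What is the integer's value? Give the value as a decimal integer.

Little-endian: lowest address holds the least-significant byte.
Reassemble most-significant byte first: B1 81 83 7D 60 DC AA 63 → 0xB181837D60DCAA63.
0xB181837D60DCAA63 = 12790648991228144227.

12790648991228144227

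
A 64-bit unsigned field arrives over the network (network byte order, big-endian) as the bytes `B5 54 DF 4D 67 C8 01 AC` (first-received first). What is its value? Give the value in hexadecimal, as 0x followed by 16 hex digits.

0xB554DF4D67C801AC

Big-endian: lowest address holds the most-significant byte.
The bytes are already most-significant first: 0xB554DF4D67C801AC.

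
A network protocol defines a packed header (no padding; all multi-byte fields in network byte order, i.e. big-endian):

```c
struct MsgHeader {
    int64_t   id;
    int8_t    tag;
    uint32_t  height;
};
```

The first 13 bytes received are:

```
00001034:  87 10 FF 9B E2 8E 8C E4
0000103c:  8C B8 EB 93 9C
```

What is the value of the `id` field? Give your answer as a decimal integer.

-8714184233975903004

`id` is the first field, at byte offset 0, occupying 8 bytes.
Bytes at offsets 0..7: 87 10 FF 9B E2 8E 8C E4.
Big-endian stores the most-significant byte at the lowest address.
The bytes are already most-significant first: 0x8710FF9BE28E8CE4.
Top bit is set, so as a signed 64-bit value this is 0x8710FF9BE28E8CE4 − 2^64 = -8714184233975903004.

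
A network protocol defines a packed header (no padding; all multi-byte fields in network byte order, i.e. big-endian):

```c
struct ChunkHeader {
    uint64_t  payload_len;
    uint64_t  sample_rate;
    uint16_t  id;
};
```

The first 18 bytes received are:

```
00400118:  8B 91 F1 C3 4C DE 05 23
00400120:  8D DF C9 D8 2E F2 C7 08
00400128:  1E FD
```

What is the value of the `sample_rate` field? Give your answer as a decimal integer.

`sample_rate` follows `payload_len` (8 bytes), so it starts at byte offset 8 and occupies 8 bytes.
Bytes at offsets 8..15: 8D DF C9 D8 2E F2 C7 08.
In big-endian order the high byte comes first in memory.
The bytes are already most-significant first: 0x8DDFC9D82EF2C708.
0x8DDFC9D82EF2C708 = 10223111609492096776.

10223111609492096776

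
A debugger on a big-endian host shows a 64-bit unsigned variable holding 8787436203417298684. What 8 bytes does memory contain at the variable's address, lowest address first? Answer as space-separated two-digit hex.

79 F3 3E AB 4F 18 66 FC

8787436203417298684 in hexadecimal, padded to 64 bits, is 0x79F33EAB4F1866FC.
Split into bytes (most-significant first): 79 F3 3E AB 4F 18 66 FC.
In big-endian order the high byte comes first in memory.
So the memory order matches the most-significant-first order: 79 F3 3E AB 4F 18 66 FC.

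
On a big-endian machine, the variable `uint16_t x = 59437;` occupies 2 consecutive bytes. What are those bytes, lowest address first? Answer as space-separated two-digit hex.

E8 2D

59437 in hexadecimal, padded to 16 bits, is 0xE82D.
Split into bytes (most-significant first): E8 2D.
Big-endian stores the most-significant byte at the lowest address.
So the memory order matches the most-significant-first order: E8 2D.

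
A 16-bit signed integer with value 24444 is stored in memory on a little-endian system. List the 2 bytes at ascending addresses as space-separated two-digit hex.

7C 5F

24444 in hexadecimal, padded to 16 bits, is 0x5F7C.
Split into bytes (most-significant first): 5F 7C.
In little-endian order the low byte comes first in memory.
So at ascending addresses the bytes are 7C 5F.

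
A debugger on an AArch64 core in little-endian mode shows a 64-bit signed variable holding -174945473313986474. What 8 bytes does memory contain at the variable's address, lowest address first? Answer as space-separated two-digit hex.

Two's complement of -174945473313986474 in 64 bits: 174945473313986474 = 0x026D87FB27F157AA; invert → 0xFD927804D80EA855; add 1 → 0xFD927804D80EA856.
Split into bytes (most-significant first): FD 92 78 04 D8 0E A8 56.
Little-endian: lowest address holds the least-significant byte.
So at ascending addresses the bytes are 56 A8 0E D8 04 78 92 FD.

56 A8 0E D8 04 78 92 FD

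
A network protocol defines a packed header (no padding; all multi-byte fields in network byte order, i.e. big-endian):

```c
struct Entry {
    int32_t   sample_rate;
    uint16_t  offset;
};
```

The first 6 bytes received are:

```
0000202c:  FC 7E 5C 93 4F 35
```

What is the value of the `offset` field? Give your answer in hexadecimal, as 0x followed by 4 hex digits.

0x4F35

`offset` follows `sample_rate` (4 bytes), so it starts at byte offset 4 and occupies 2 bytes.
Bytes at offsets 4..5: 4F 35.
Big-endian: lowest address holds the most-significant byte.
The bytes are already most-significant first: 0x4F35.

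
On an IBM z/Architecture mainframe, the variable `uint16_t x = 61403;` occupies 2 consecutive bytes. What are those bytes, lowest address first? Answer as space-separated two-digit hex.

EF DB

61403 in hexadecimal, padded to 16 bits, is 0xEFDB.
Split into bytes (most-significant first): EF DB.
In big-endian order the high byte comes first in memory.
So the memory order matches the most-significant-first order: EF DB.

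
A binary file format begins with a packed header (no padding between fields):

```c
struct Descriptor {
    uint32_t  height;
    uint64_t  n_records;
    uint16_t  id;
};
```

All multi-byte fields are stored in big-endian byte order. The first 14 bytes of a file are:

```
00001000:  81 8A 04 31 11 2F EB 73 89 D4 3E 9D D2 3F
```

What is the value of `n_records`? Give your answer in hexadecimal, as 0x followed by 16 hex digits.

`n_records` follows `height` (4 bytes), so it starts at byte offset 4 and occupies 8 bytes.
Bytes at offsets 4..11: 11 2F EB 73 89 D4 3E 9D.
Big-endian stores the most-significant byte at the lowest address.
The bytes are already most-significant first: 0x112FEB7389D43E9D.

0x112FEB7389D43E9D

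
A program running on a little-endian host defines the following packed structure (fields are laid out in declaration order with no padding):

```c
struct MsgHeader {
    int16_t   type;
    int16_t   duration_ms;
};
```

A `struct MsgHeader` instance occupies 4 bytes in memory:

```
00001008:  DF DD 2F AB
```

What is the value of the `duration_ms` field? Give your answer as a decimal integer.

-21713

`duration_ms` follows `type` (2 bytes), so it starts at byte offset 2 and occupies 2 bytes.
Bytes at offsets 2..3: 2F AB.
Little-endian: lowest address holds the least-significant byte.
Reassemble most-significant byte first: AB 2F → 0xAB2F.
Top bit is set, so as a signed 16-bit value this is 0xAB2F − 2^16 = -21713.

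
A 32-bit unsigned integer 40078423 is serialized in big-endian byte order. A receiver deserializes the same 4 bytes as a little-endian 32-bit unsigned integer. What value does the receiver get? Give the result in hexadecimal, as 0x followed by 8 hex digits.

0x578C6302

40078423 in 32-bit hexadecimal is 0x02638C57.
Stored big-endian, the bytes at ascending addresses are 02 63 8C 57.
Read back as little-endian, the first byte is least significant, giving 0x578C6302.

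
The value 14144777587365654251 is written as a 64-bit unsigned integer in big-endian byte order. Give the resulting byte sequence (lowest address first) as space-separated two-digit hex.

C4 4C 58 46 01 D6 2E EB

14144777587365654251 in hexadecimal, padded to 64 bits, is 0xC44C584601D62EEB.
Split into bytes (most-significant first): C4 4C 58 46 01 D6 2E EB.
Big-endian: lowest address holds the most-significant byte.
So the memory order matches the most-significant-first order: C4 4C 58 46 01 D6 2E EB.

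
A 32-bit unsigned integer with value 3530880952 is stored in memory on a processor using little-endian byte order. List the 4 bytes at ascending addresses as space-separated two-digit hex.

B8 F7 74 D2

3530880952 in hexadecimal, padded to 32 bits, is 0xD274F7B8.
Split into bytes (most-significant first): D2 74 F7 B8.
Little-endian: lowest address holds the least-significant byte.
So at ascending addresses the bytes are B8 F7 74 D2.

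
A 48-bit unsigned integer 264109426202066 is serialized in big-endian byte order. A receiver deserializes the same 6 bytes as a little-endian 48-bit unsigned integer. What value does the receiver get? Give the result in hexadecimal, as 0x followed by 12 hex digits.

0xD2D587C434F0

264109426202066 in 48-bit hexadecimal is 0xF034C487D5D2.
Stored big-endian, the bytes at ascending addresses are F0 34 C4 87 D5 D2.
Read back as little-endian, the first byte is least significant, giving 0xD2D587C434F0.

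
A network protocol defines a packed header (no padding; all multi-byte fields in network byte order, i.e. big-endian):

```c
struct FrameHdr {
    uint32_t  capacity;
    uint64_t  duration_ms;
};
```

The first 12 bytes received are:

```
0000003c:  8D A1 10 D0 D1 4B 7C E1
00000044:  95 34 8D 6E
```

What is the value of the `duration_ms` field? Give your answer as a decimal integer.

`duration_ms` follows `capacity` (4 bytes), so it starts at byte offset 4 and occupies 8 bytes.
Bytes at offsets 4..11: D1 4B 7C E1 95 34 8D 6E.
Big-endian stores the most-significant byte at the lowest address.
The bytes are already most-significant first: 0xD14B7CE195348D6E.
0xD14B7CE195348D6E = 15081285085492972910.

15081285085492972910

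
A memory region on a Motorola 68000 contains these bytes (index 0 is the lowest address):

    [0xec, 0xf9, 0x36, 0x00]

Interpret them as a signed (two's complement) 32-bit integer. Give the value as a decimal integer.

In big-endian order the high byte comes first in memory.
The bytes are already most-significant first: 0xECF93600.
Top bit is set, so as a signed 32-bit value this is 0xECF93600 − 2^32 = -319212032.

-319212032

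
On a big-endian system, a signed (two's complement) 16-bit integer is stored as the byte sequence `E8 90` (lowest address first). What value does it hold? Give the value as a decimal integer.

-6000

Big-endian stores the most-significant byte at the lowest address.
The bytes are already most-significant first: 0xE890.
Top bit is set, so as a signed 16-bit value this is 0xE890 − 2^16 = -6000.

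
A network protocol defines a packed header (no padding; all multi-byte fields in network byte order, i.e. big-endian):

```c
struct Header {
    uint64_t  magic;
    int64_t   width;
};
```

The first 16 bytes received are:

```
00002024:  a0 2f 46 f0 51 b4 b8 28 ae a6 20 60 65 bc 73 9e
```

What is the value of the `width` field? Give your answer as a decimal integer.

-5861962266580323426

`width` follows `magic` (8 bytes), so it starts at byte offset 8 and occupies 8 bytes.
Bytes at offsets 8..15: AE A6 20 60 65 BC 73 9E.
In big-endian order the high byte comes first in memory.
The bytes are already most-significant first: 0xAEA6206065BC739E.
Top bit is set, so as a signed 64-bit value this is 0xAEA6206065BC739E − 2^64 = -5861962266580323426.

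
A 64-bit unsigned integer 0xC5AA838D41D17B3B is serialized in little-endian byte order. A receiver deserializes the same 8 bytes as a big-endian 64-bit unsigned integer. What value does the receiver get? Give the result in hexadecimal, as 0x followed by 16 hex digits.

Stored little-endian, the bytes at ascending addresses are 3B 7B D1 41 8D 83 AA C5.
Read back as big-endian, the last byte is least significant, giving 0x3B7BD1418D83AAC5.

0x3B7BD1418D83AAC5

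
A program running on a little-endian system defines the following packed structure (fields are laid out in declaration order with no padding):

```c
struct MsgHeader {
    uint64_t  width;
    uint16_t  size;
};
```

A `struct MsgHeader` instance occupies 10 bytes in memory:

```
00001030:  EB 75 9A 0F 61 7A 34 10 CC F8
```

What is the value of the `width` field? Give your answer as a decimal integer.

`width` is the first field, at byte offset 0, occupying 8 bytes.
Bytes at offsets 0..7: EB 75 9A 0F 61 7A 34 10.
Little-endian stores the least-significant byte at the lowest address.
Reassemble most-significant byte first: 10 34 7A 61 0F 9A 75 EB → 0x10347A610F9A75EB.
0x10347A610F9A75EB = 1167692760687998443.

1167692760687998443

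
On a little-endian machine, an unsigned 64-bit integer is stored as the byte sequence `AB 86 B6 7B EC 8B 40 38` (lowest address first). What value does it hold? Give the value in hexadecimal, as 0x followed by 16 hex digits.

Little-endian stores the least-significant byte at the lowest address.
Reassemble most-significant byte first: 38 40 8B EC 7B B6 86 AB → 0x38408BEC7BB686AB.

0x38408BEC7BB686AB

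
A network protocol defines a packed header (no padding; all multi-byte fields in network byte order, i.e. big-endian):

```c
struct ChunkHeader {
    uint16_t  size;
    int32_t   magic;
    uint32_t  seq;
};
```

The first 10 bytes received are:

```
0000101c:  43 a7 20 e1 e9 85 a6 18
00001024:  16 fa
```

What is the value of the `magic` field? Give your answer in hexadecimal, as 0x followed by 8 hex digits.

0x20E1E985

`magic` follows `size` (2 bytes), so it starts at byte offset 2 and occupies 4 bytes.
Bytes at offsets 2..5: 20 E1 E9 85.
Big-endian stores the most-significant byte at the lowest address.
The bytes are already most-significant first: 0x20E1E985.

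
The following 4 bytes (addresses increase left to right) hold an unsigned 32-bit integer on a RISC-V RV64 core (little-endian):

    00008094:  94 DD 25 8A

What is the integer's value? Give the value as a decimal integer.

2317737364

In little-endian order the low byte comes first in memory.
Reassemble most-significant byte first: 8A 25 DD 94 → 0x8A25DD94.
0x8A25DD94 = 2317737364.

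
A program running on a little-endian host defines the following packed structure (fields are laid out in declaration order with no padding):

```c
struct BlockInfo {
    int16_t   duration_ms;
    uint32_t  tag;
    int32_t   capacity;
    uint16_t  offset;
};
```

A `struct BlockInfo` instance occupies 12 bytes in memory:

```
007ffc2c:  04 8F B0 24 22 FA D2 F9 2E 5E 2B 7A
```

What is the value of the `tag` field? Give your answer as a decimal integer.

`tag` follows `duration_ms` (2 bytes), so it starts at byte offset 2 and occupies 4 bytes.
Bytes at offsets 2..5: B0 24 22 FA.
In little-endian order the low byte comes first in memory.
Reassemble most-significant byte first: FA 22 24 B0 → 0xFA2224B0.
0xFA2224B0 = 4196541616.

4196541616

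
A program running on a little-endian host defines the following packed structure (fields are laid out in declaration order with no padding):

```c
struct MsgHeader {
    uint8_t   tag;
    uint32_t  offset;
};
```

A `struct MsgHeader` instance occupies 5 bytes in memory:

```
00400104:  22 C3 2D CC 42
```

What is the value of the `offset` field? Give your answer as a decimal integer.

`offset` follows `tag` (1 byte), so it starts at byte offset 1 and occupies 4 bytes.
Bytes at offsets 1..4: C3 2D CC 42.
Little-endian: lowest address holds the least-significant byte.
Reassemble most-significant byte first: 42 CC 2D C3 → 0x42CC2DC3.
0x42CC2DC3 = 1120677315.

1120677315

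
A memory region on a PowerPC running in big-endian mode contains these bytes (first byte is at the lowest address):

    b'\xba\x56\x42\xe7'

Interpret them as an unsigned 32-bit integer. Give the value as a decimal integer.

In big-endian order the high byte comes first in memory.
The bytes are already most-significant first: 0xBA5642E7.
0xBA5642E7 = 3126215399.

3126215399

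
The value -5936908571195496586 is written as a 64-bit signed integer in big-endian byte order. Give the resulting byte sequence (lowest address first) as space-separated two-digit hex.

AD 9B DD 1C 0D EB A7 76

Two's complement of -5936908571195496586 in 64 bits: 5936908571195496586 = 0x526422E3F214588A; invert → 0xAD9BDD1C0DEBA775; add 1 → 0xAD9BDD1C0DEBA776.
Split into bytes (most-significant first): AD 9B DD 1C 0D EB A7 76.
In big-endian order the high byte comes first in memory.
So the memory order matches the most-significant-first order: AD 9B DD 1C 0D EB A7 76.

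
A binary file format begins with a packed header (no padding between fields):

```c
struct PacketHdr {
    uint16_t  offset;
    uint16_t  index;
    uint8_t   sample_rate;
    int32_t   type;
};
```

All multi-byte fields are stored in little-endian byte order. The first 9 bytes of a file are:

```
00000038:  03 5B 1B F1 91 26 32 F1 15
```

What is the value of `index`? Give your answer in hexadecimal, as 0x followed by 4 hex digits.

`index` follows `offset` (2 bytes), so it starts at byte offset 2 and occupies 2 bytes.
Bytes at offsets 2..3: 1B F1.
In little-endian order the low byte comes first in memory.
Reassemble most-significant byte first: F1 1B → 0xF11B.

0xF11B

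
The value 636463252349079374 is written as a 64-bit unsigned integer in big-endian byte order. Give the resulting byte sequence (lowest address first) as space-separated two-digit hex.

636463252349079374 in hexadecimal, padded to 64 bits, is 0x08D52BF4B4DB4F4E.
Split into bytes (most-significant first): 08 D5 2B F4 B4 DB 4F 4E.
In big-endian order the high byte comes first in memory.
So the memory order matches the most-significant-first order: 08 D5 2B F4 B4 DB 4F 4E.

08 D5 2B F4 B4 DB 4F 4E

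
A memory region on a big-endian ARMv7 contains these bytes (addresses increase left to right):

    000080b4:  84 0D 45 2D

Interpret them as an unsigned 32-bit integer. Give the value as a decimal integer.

In big-endian order the high byte comes first in memory.
The bytes are already most-significant first: 0x840D452D.
0x840D452D = 2215462189.

2215462189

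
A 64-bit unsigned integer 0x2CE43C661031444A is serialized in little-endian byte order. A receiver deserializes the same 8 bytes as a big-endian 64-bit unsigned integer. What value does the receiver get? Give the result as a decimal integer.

5351456203727496236

Stored little-endian, the bytes at ascending addresses are 4A 44 31 10 66 3C E4 2C.
Read back as big-endian, the last byte is least significant, giving 0x4A443110663CE42C.
0x4A443110663CE42C = 5351456203727496236.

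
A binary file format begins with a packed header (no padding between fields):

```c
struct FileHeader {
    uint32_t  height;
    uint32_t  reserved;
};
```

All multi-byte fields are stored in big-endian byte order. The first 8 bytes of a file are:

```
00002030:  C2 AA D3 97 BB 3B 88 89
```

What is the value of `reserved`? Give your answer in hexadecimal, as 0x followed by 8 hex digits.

`reserved` follows `height` (4 bytes), so it starts at byte offset 4 and occupies 4 bytes.
Bytes at offsets 4..7: BB 3B 88 89.
In big-endian order the high byte comes first in memory.
The bytes are already most-significant first: 0xBB3B8889.

0xBB3B8889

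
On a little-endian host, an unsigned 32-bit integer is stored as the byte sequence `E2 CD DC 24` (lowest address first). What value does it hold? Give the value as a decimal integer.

Little-endian stores the least-significant byte at the lowest address.
Reassemble most-significant byte first: 24 DC CD E2 → 0x24DCCDE2.
0x24DCCDE2 = 618450402.

618450402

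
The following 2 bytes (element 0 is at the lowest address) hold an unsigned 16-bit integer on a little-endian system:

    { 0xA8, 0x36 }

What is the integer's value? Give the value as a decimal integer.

Little-endian: lowest address holds the least-significant byte.
Reassemble most-significant byte first: 36 A8 → 0x36A8.
0x36A8 = 13992.

13992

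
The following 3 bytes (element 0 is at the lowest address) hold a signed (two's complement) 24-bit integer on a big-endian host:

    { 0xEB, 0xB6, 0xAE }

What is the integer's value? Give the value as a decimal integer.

In big-endian order the high byte comes first in memory.
The bytes are already most-significant first: 0xEBB6AE.
Top bit is set, so as a signed 24-bit value this is 0xEBB6AE − 2^24 = -1329490.

-1329490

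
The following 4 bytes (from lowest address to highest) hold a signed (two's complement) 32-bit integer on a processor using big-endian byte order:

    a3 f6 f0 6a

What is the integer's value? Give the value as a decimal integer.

-1544097686

Big-endian: lowest address holds the most-significant byte.
The bytes are already most-significant first: 0xA3F6F06A.
Top bit is set, so as a signed 32-bit value this is 0xA3F6F06A − 2^32 = -1544097686.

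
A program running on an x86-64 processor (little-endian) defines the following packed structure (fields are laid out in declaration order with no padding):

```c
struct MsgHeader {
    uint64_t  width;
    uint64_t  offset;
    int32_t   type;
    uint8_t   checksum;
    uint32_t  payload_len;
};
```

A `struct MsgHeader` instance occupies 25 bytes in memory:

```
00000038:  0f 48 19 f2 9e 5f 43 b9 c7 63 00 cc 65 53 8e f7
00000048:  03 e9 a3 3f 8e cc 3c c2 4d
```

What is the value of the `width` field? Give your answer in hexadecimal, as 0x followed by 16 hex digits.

`width` is the first field, at byte offset 0, occupying 8 bytes.
Bytes at offsets 0..7: 0F 48 19 F2 9E 5F 43 B9.
Little-endian stores the least-significant byte at the lowest address.
Reassemble most-significant byte first: B9 43 5F 9E F2 19 48 0F → 0xB9435F9EF219480F.

0xB9435F9EF219480F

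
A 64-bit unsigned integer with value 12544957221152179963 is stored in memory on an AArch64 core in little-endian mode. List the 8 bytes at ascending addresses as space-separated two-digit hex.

FB 46 3F 69 20 A4 18 AE

12544957221152179963 in hexadecimal, padded to 64 bits, is 0xAE18A420693F46FB.
Split into bytes (most-significant first): AE 18 A4 20 69 3F 46 FB.
Little-endian stores the least-significant byte at the lowest address.
So at ascending addresses the bytes are FB 46 3F 69 20 A4 18 AE.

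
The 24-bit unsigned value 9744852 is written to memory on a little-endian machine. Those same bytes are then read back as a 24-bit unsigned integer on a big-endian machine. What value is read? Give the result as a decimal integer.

9744852 in 24-bit hexadecimal is 0x94B1D4.
Stored little-endian, the bytes at ascending addresses are D4 B1 94.
Read back as big-endian, the last byte is least significant, giving 0xD4B194.
0xD4B194 = 13939092.

13939092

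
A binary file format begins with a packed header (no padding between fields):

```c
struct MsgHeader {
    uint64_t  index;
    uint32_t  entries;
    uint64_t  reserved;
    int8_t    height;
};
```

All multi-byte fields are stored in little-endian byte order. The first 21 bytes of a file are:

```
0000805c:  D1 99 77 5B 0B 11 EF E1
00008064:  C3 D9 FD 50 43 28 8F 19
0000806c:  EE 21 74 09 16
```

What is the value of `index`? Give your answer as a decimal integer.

`index` is the first field, at byte offset 0, occupying 8 bytes.
Bytes at offsets 0..7: D1 99 77 5B 0B 11 EF E1.
Little-endian: lowest address holds the least-significant byte.
Reassemble most-significant byte first: E1 EF 11 0B 5B 77 99 D1 → 0xE1EF110B5B7799D1.
0xE1EF110B5B7799D1 = 16280249918444509649.

16280249918444509649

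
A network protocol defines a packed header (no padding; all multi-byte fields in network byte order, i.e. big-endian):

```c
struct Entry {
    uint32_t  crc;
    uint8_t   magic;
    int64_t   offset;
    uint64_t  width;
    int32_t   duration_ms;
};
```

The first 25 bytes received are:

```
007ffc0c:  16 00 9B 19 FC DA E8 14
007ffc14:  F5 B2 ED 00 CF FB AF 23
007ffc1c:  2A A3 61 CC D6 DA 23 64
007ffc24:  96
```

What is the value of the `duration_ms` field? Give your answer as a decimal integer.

-635214698

`duration_ms` follows `crc` (4 B), `magic` (1 B), `offset` (8 B), `width` (8 B), so it starts at offset 4 + 1 + 8 + 8 = 21 and occupies 4 bytes.
Bytes at offsets 21..24: DA 23 64 96.
In big-endian order the high byte comes first in memory.
The bytes are already most-significant first: 0xDA236496.
Top bit is set, so as a signed 32-bit value this is 0xDA236496 − 2^32 = -635214698.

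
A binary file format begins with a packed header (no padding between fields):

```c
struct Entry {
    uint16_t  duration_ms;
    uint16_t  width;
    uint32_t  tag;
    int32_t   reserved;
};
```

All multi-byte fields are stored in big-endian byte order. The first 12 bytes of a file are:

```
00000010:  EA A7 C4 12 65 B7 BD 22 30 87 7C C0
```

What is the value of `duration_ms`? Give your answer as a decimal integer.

`duration_ms` is the first field, at byte offset 0, occupying 2 bytes.
Bytes at offsets 0..1: EA A7.
In big-endian order the high byte comes first in memory.
The bytes are already most-significant first: 0xEAA7.
0xEAA7 = 60071.

60071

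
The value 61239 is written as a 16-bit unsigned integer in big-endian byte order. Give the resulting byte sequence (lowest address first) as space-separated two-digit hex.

EF 37

61239 in hexadecimal, padded to 16 bits, is 0xEF37.
Split into bytes (most-significant first): EF 37.
In big-endian order the high byte comes first in memory.
So the memory order matches the most-significant-first order: EF 37.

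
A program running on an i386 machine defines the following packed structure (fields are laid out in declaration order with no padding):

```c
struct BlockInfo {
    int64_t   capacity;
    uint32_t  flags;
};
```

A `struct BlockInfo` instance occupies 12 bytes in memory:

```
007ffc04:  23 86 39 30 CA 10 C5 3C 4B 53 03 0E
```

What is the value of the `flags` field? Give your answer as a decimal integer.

`flags` follows `capacity` (8 bytes), so it starts at byte offset 8 and occupies 4 bytes.
Bytes at offsets 8..11: 4B 53 03 0E.
Little-endian: lowest address holds the least-significant byte.
Reassemble most-significant byte first: 0E 03 53 4B → 0x0E03534B.
0x0E03534B = 235098955.

235098955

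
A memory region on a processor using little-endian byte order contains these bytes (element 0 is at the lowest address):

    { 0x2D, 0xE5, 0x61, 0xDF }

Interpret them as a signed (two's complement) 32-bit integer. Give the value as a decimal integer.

-547232467

In little-endian order the low byte comes first in memory.
Reassemble most-significant byte first: DF 61 E5 2D → 0xDF61E52D.
Top bit is set, so as a signed 32-bit value this is 0xDF61E52D − 2^32 = -547232467.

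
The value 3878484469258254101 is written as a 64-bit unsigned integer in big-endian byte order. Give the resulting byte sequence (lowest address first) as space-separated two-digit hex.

3878484469258254101 in hexadecimal, padded to 64 bits, is 0x35D325136101F715.
Split into bytes (most-significant first): 35 D3 25 13 61 01 F7 15.
In big-endian order the high byte comes first in memory.
So the memory order matches the most-significant-first order: 35 D3 25 13 61 01 F7 15.

35 D3 25 13 61 01 F7 15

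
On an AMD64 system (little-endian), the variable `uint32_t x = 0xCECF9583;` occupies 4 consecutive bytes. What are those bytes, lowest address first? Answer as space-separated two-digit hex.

Split into bytes (most-significant first): CE CF 95 83.
Little-endian stores the least-significant byte at the lowest address.
So at ascending addresses the bytes are 83 95 CF CE.

83 95 CF CE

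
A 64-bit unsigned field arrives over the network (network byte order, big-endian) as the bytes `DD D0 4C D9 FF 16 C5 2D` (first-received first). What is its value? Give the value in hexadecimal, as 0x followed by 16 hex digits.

0xDDD04CD9FF16C52D

In big-endian order the high byte comes first in memory.
The bytes are already most-significant first: 0xDDD04CD9FF16C52D.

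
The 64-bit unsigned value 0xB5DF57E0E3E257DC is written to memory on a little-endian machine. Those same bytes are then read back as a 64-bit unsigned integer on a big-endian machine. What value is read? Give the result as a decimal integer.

15877408479667281845

Stored little-endian, the bytes at ascending addresses are DC 57 E2 E3 E0 57 DF B5.
Read back as big-endian, the last byte is least significant, giving 0xDC57E2E3E057DFB5.
0xDC57E2E3E057DFB5 = 15877408479667281845.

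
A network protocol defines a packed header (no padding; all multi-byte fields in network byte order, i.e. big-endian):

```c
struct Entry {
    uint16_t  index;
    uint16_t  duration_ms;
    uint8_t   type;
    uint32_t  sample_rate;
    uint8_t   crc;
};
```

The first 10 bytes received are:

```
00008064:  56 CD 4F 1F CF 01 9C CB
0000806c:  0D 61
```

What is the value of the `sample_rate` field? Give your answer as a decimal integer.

`sample_rate` follows `index` (2 B), `duration_ms` (2 B), `type` (1 B), so it starts at offset 2 + 2 + 1 = 5 and occupies 4 bytes.
Bytes at offsets 5..8: 01 9C CB 0D.
Big-endian stores the most-significant byte at the lowest address.
The bytes are already most-significant first: 0x019CCB0D.
0x019CCB0D = 27052813.

27052813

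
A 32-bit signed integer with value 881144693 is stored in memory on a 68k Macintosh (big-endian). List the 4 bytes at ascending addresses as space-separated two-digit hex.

34 85 33 75

881144693 in hexadecimal, padded to 32 bits, is 0x34853375.
Split into bytes (most-significant first): 34 85 33 75.
In big-endian order the high byte comes first in memory.
So the memory order matches the most-significant-first order: 34 85 33 75.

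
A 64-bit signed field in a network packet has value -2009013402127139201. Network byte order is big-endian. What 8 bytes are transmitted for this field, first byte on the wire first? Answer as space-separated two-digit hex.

E4 1E 8C F4 79 36 7E 7F

Two's complement of -2009013402127139201 in 64 bits: 2009013402127139201 = 0x1BE1730B86C98181; invert → 0xE41E8CF479367E7E; add 1 → 0xE41E8CF479367E7F.
Split into bytes (most-significant first): E4 1E 8C F4 79 36 7E 7F.
In big-endian order the high byte comes first in memory.
So the memory order matches the most-significant-first order: E4 1E 8C F4 79 36 7E 7F.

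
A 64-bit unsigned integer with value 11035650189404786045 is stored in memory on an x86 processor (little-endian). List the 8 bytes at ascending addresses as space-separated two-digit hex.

7D CD F1 BC 60 81 26 99

11035650189404786045 in hexadecimal, padded to 64 bits, is 0x99268160BCF1CD7D.
Split into bytes (most-significant first): 99 26 81 60 BC F1 CD 7D.
In little-endian order the low byte comes first in memory.
So at ascending addresses the bytes are 7D CD F1 BC 60 81 26 99.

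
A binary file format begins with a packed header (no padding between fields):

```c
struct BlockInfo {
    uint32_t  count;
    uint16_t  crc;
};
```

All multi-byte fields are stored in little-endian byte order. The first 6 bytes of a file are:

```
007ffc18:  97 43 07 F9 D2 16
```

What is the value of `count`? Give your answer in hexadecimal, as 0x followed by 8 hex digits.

0xF9074397

`count` is the first field, at byte offset 0, occupying 4 bytes.
Bytes at offsets 0..3: 97 43 07 F9.
Little-endian: lowest address holds the least-significant byte.
Reassemble most-significant byte first: F9 07 43 97 → 0xF9074397.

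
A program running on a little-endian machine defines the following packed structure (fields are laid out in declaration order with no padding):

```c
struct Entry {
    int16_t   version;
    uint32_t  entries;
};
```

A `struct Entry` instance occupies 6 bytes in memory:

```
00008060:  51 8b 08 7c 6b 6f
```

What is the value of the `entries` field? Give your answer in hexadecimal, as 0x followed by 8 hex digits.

`entries` follows `version` (2 bytes), so it starts at byte offset 2 and occupies 4 bytes.
Bytes at offsets 2..5: 08 7C 6B 6F.
Little-endian: lowest address holds the least-significant byte.
Reassemble most-significant byte first: 6F 6B 7C 08 → 0x6F6B7C08.

0x6F6B7C08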